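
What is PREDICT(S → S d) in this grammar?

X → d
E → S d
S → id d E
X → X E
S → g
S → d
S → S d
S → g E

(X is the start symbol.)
PREDICT(S → S d) = (FIRST(RHS) \ {ε}) ∪ (FOLLOW(S) if ε ∈ FIRST(RHS), i.e. RHS ⇒* ε)
FIRST(S) = { 'd', 'g', 'id' }
FIRST(S d) = { 'd', 'g', 'id' }
ε ∉ FIRST(S d), so FOLLOW(S) is not added.
PREDICT(S → S d) = { 'd', 'g', 'id' }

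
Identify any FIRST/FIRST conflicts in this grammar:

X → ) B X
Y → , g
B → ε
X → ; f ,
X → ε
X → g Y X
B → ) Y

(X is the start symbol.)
No FIRST/FIRST conflicts.

Productions for X:
  X → ) B X: FIRST = { ')' }
  X → ; f ,: FIRST = { ';' }
  X → ε: FIRST = { ε }
  X → g Y X: FIRST = { 'g' }
Productions for B:
  B → ε: FIRST = { ε }
  B → ) Y: FIRST = { ')' }
Y has only one production, so no FIRST/FIRST conflict is possible there.

All alternatives of each non-terminal have pairwise disjoint FIRST sets.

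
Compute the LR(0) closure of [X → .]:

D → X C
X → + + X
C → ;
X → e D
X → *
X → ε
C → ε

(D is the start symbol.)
{ [X → .] }

Start with: [X → .]
The dot is at the end, so nothing is added.

CLOSURE = { [X → .] }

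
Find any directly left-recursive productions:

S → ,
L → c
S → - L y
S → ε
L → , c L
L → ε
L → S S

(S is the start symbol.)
S → ,: starts with ','
L → c: starts with c
S → - L y: starts with '-'
S → ε: starts with ε
L → , c L: starts with ','
L → ε: starts with ε
L → S S: starts with S

No direct left recursion found.

Answer: No direct left recursion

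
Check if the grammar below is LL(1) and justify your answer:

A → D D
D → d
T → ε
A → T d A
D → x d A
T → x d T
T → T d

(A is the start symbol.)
No. Predict set conflict for A: { 'd', 'x' }

Relevant sets:
  FIRST(D) = { 'd', 'x' }
  FIRST(T) = { 'd', 'x', ε }
  FOLLOW(T) = { 'd' }

For A:
  PREDICT(A → D D) = { 'd', 'x' }
  PREDICT(A → T d A) = { 'd', 'x' }
For D:
  PREDICT(D → d) = { 'd' }
  PREDICT(D → x d A) = { 'x' }
For T:
  PREDICT(T → ε) = { 'd' }
  PREDICT(T → x d T) = { 'x' }
  PREDICT(T → T d) = { 'd', 'x' }

Conflict found: Predict set conflict for A: { 'd', 'x' }
The grammar is NOT LL(1).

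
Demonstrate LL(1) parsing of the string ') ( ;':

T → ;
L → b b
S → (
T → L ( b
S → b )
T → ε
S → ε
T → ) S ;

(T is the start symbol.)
Stack is shown with the top on the left.

Stack    Input    Action
------------------------
T $      ) ( ; $  output T → ) S ;
) S ; $  ) ( ; $  match ')'
S ; $    ( ; $    output S → (
( ; $    ( ; $    match '('
; $      ; $      match ';'
$        $        accept

The string is accepted.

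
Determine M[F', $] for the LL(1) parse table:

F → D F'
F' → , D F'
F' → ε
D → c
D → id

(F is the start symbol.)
F' → ε

To find M[F', $], we find productions for F' where $ is in the predict set (PREDICT(N → α) = (FIRST(α) \ {ε}) ∪ (FOLLOW(N) if α ⇒* ε)).

Relevant sets:
  FOLLOW(F') = { $ }

F' → , D F': PREDICT = { ',' }
F' → ε: PREDICT = { $ }
  $ is in predict set, so this production goes in M[F', $]

M[F', $] = F' → ε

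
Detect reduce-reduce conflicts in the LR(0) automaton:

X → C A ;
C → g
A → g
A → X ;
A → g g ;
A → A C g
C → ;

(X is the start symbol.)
Yes — I7: [A → g .] vs [C → g .]; I11: [C → ; .] vs [X → C A ; .]

A reduce-reduce conflict occurs when an LR(0) state has two complete items [A → α .] and [B → β .] — both call for a reduction, and with no lookahead the parser cannot choose between them.

Augment with X' → X and build the canonical LR(0) collection (I0 = CLOSURE({[X' → . X]}), then GOTO on every symbol after a dot until no new states appear). It has 14 states:
  I0: { [C → . ;], [C → . g], [X → . C A ;], [X' → . X] }  — shift
  I1: { [C → ; .] }  — reduce
  I2: { [A → . A C g], [A → . X ;], [A → . g g ;], [A → . g], [C → . ;], [C → . g], [X → . C A ;], [X → C . A ;] }  — shift
  I3: { [X' → X .] }  — accept
  I4: { [C → g .] }  — reduce
  I5: { [A → A . C g], [C → . ;], [C → . g], [X → C A . ;] }  — shift
  I6: { [A → X . ;] }  — shift
  I7: { [A → g . g ;], [A → g .], [C → g .] }  — shift, 2 reduces
  I8: { [A → g g . ;] }  — shift
  I9: { [A → g g ; .] }  — reduce
  I10: { [A → X ; .] }  — reduce
  I11: { [C → ; .], [X → C A ; .] }  — 2 reduces
  I12: { [A → A C . g] }  — shift
  I13: { [A → A C g .] }  — reduce

I7 contains complete items [A → g .], [C → g .] — reduce-reduce conflict.
I11 contains complete items [C → ; .], [X → C A ; .] — reduce-reduce conflict.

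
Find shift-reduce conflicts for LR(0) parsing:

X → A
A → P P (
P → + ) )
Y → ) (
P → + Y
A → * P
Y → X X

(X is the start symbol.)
Augment with X' → X and build the canonical LR(0) collection (I0 = CLOSURE({[X' → . X]}), then GOTO on every symbol after a dot until no new states appear). It has 15 states:
  I0: { [A → . * P], [A → . P P (], [P → . + ) )], [P → . + Y], [X → . A], [X' → . X] }  — shift
  I1: { [A → * . P], [P → . + ) )], [P → . + Y] }  — shift
  I2: { [A → . * P], [A → . P P (], [P → + . ) )], [P → + . Y], [P → . + ) )], [P → . + Y], [X → . A], [Y → . ) (], [Y → . X X] }  — shift
  I3: { [X → A .] }  — reduce
  I4: { [A → P . P (], [P → . + ) )], [P → . + Y] }  — shift
  I5: { [X' → X .] }  — accept
  I6: { [A → P P . (] }  — shift
  I7: { [A → P P ( .] }  — reduce
  I8: { [P → + ) . )], [Y → ) . (] }  — shift
  I9: { [A → . * P], [A → . P P (], [P → . + ) )], [P → . + Y], [X → . A], [Y → X . X] }  — shift
  I10: { [P → + Y .] }  — reduce
  I11: { [Y → X X .] }  — reduce
  I12: { [Y → ) ( .] }  — reduce
  I13: { [P → + ) ) .] }  — reduce
  I14: { [A → * P .] }  — reduce

No state contains both a complete item and a shift item.

Answer: No shift-reduce conflicts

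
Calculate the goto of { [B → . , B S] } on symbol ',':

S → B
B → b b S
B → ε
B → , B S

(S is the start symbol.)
{ [B → , . B S], [B → . , B S], [B → . b b S], [B → .] }

GOTO(I, ',') = CLOSURE({ [A → αX.β] : [A → α.Xβ] ∈ I, X = ',' })

Items with dot before ',', with the dot advanced:
  [B → . , B S] → [B → , . B S]
Closure of the advanced items:
  [B → , . B S] has the dot before B: add [B → . b b S], [B → .], [B → . , B S]

GOTO = { [B → , . B S], [B → . , B S], [B → . b b S], [B → .] }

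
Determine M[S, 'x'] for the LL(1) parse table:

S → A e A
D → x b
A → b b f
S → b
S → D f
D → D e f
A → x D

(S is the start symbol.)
S → A e A, S → D f

To find M[S, 'x'], we find productions for S where 'x' is in the predict set (PREDICT(N → α) = (FIRST(α) \ {ε}) ∪ (FOLLOW(N) if α ⇒* ε)).

Relevant sets:
  FIRST(A) = { 'b', 'x' }
  FIRST(D) = { 'x' }

S → A e A: PREDICT = { 'b', 'x' }
  'x' is in predict set, so this production goes in M[S, 'x']
S → b: PREDICT = { 'b' }
S → D f: PREDICT = { 'x' }
  'x' is in predict set, so this production goes in M[S, 'x']

M[S, 'x'] = S → A e A, S → D f  (a multiply-defined cell — the grammar is not LL(1))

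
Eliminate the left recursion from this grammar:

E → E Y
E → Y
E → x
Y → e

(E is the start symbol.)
E → Y E'
E → x E'
E' → Y E'
E' → ε
Y → e

E is directly left-recursive. The standard transformation for
  A → A α₁ | ... | A α_m | β₁ | ... | β_n
is
  A  → β₁ A' | ... | β_n A'
  A' → α₁ A' | ... | α_m A' | ε

E → Y becomes E → Y E'
E → x becomes E → x E'
E → E Y becomes E' → Y E'
Add E' → ε

Productions for other non-terminals are unchanged:
  Y → e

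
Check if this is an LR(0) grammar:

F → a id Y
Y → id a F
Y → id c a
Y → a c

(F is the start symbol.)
A grammar is LR(0) if no state in the canonical LR(0) collection has:
  - both a shift item (dot before a terminal) and a complete item (shift-reduce conflict), or
  - two or more complete items (reduce-reduce conflict; the accept item [F' → F .] counts as a complete item here).

Augment with F' → F and build the canonical LR(0) collection (I0 = CLOSURE({[F' → . F]}), then GOTO on every symbol after a dot until no new states appear). It has 12 states:
  I0: { [F → . a id Y], [F' → . F] }  — shift
  I1: { [F' → F .] }  — accept
  I2: { [F → a . id Y] }  — shift
  I3: { [F → a id . Y], [Y → . a c], [Y → . id a F], [Y → . id c a] }  — shift
  I4: { [F → a id Y .] }  — reduce
  I5: { [Y → a . c] }  — shift
  I6: { [Y → id . a F], [Y → id . c a] }  — shift
  I7: { [F → . a id Y], [Y → id a . F] }  — shift
  I8: { [Y → id c . a] }  — shift
  I9: { [Y → id c a .] }  — reduce
  I10: { [Y → id a F .] }  — reduce
  I11: { [Y → a c .] }  — reduce

Every state is either a pure shift/goto state or contains exactly one complete item and nothing to shift — no conflicts. The grammar is LR(0).

Answer: Yes, the grammar is LR(0)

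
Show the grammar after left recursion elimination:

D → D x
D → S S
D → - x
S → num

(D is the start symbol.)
D is directly left-recursive. The standard transformation for
  A → A α₁ | ... | A α_m | β₁ | ... | β_n
is
  A  → β₁ A' | ... | β_n A'
  A' → α₁ A' | ... | α_m A' | ε

D → S S becomes D → S S D'
D → - x becomes D → - x D'
D → D x becomes D' → x D'
Add D' → ε

Productions for other non-terminals are unchanged:
  S → num

Resulting grammar:
D → S S D'
D → - x D'
D' → x D'
D' → ε
S → num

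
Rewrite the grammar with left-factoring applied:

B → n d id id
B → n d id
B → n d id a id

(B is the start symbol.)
Left-factoring transforms A → αβ₁ | αβ₂ into A → αA' and A' → β₁ | β₂
(α is the longest common prefix among the alternatives). Repeat until
no nonterminal has two alternatives with a common prefix.

Round 1: B has alternatives sharing prefix 'n d id'. Introduce B': B → n d id B'
  Add: B' → id
  Add: B' → ε
  Add: B' → a id

No remaining common prefixes — done.

Resulting grammar:
B → n d id B'
B' → id
B' → ε
B' → a id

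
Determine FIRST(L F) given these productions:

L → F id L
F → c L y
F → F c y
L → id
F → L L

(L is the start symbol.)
FIRST sets of the non-terminals involved (from the grammar, by fixed-point iteration):
  FIRST(L) = { 'c', 'id' }

To compute FIRST(L F), process the symbols left to right:
Symbol L is a non-terminal. Add FIRST(L) \ {ε} = { 'c', 'id' }
L is not nullable (ε ∉ FIRST(L)), so stop here.
FIRST(L F) = { 'c', 'id' }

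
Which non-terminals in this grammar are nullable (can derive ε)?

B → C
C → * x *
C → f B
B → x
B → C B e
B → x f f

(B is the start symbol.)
A non-terminal is nullable if it can derive ε (the empty string): either it has an ε-production, or it has a production whose right-hand side consists entirely of nullable non-terminals.

There are no ε-productions, so no non-terminal can derive ε.
No non-terminals are nullable.

Answer: None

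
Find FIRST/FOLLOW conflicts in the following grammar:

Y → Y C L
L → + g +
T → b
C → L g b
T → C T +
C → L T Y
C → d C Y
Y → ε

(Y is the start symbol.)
A FIRST/FOLLOW conflict occurs when a non-terminal N has a nullable alternative N → β (β ⇒* ε) and another alternative N → α with FIRST(α) ∩ FOLLOW(N) ≠ ∅: on such a lookahead the parser cannot decide between expanding α and letting N vanish via β.

Nullable non-terminals: Y.
FIRST sets used below: FIRST(Y) = { '+', 'd', ε }, FIRST(C) = { '+', 'd' }

Y: nullable alternative(s) Y → ε; FOLLOW(Y) = { $, '+', 'b', 'd' }
  Y → Y C L: FIRST \ {ε} = { '+', 'd' } — overlaps FOLLOW(Y) on { '+', 'd' }: CONFLICT
  Y → ε: FIRST \ {ε} = { } — this is the only nullable alternative, skip

C, L, T have no nullable alternative, so no FIRST/FOLLOW check is needed there.

So the grammar has 1 FIRST/FOLLOW conflict (marked CONFLICT above).

Answer: Yes. Y → Y C L with FOLLOW(Y) on { '+', 'd' }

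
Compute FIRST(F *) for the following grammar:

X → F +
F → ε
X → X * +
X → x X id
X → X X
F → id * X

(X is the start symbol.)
FIRST sets of the non-terminals involved (from the grammar, by fixed-point iteration):
  FIRST(F) = { 'id', ε }

To compute FIRST(F *), process the symbols left to right:
Symbol F is a non-terminal. Add FIRST(F) \ {ε} = { 'id' }
F is nullable (ε ∈ FIRST(F)), continue to the next symbol.
Symbol * is a terminal. Add '*' and stop.
FIRST(F *) = { '*', 'id' }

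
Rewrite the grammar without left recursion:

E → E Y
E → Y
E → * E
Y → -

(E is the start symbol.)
E is directly left-recursive. The standard transformation for
  A → A α₁ | ... | A α_m | β₁ | ... | β_n
is
  A  → β₁ A' | ... | β_n A'
  A' → α₁ A' | ... | α_m A' | ε

E → Y becomes E → Y E'
E → * E becomes E → * E E'
E → E Y becomes E' → Y E'
Add E' → ε

Productions for other non-terminals are unchanged:
  Y → -

Resulting grammar:
E → Y E'
E → * E E'
E' → Y E'
E' → ε
Y → -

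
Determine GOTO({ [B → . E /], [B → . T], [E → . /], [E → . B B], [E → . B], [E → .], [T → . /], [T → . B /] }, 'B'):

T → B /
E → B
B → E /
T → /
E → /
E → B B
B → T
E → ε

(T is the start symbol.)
GOTO(I, 'B') = CLOSURE({ [A → αX.β] : [A → α.Xβ] ∈ I, X = 'B' })

Items with dot before 'B', with the dot advanced:
  [E → . B] → [E → B .]
  [E → . B B] → [E → B . B]
  [T → . B /] → [T → B . /]
Closure of the advanced items:
  [E → B . B] has the dot before B: add [B → . E /], [B → . T]
  [B → . E /] has the dot before E: add [E → . B], [E → . /], [E → . B B], [E → .]
  [B → . T] has the dot before T: add [T → . B /], [T → . /]

GOTO = { [B → . E /], [B → . T], [E → . /], [E → . B B], [E → . B], [E → .], [E → B . B], [E → B .], [T → . /], [T → . B /], [T → B . /] }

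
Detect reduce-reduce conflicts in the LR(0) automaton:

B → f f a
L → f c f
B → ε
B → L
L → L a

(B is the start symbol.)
No reduce-reduce conflicts

A reduce-reduce conflict occurs when an LR(0) state has two complete items [A → α .] and [B → β .] — both call for a reduction, and with no lookahead the parser cannot choose between them.

Augment with B' → B and build the canonical LR(0) collection (I0 = CLOSURE({[B' → . B]}), then GOTO on every symbol after a dot until no new states appear). It has 9 states:
  I0: { [B → . L], [B → . f f a], [B → .], [B' → . B], [L → . L a], [L → . f c f] }  — shift, reduce
  I1: { [B' → B .] }  — accept
  I2: { [B → L .], [L → L . a] }  — shift, reduce
  I3: { [B → f . f a], [L → f . c f] }  — shift
  I4: { [L → f c . f] }  — shift
  I5: { [B → f f . a] }  — shift
  I6: { [B → f f a .] }  — reduce
  I7: { [L → f c f .] }  — reduce
  I8: { [L → L a .] }  — reduce

No state contains more than one complete item.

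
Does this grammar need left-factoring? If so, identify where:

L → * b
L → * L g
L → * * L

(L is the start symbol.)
Yes, L has productions with common prefix '*'

Left-factoring is needed when two productions for the same non-terminal
share a common prefix on the right-hand side.

Productions for L:
  L → * b
  L → * L g
  L → * * L

Found common prefix '*' in productions for L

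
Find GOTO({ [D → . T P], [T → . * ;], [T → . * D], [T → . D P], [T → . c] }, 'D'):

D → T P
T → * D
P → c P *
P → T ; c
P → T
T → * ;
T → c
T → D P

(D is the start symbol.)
{ [D → . T P], [P → . T ; c], [P → . T], [P → . c P *], [T → . * ;], [T → . * D], [T → . D P], [T → . c], [T → D . P] }

GOTO(I, 'D') = CLOSURE({ [A → αX.β] : [A → α.Xβ] ∈ I, X = 'D' })

Items with dot before 'D', with the dot advanced:
  [T → . D P] → [T → D . P]
Closure of the advanced items:
  [T → D . P] has the dot before P: add [P → . c P *], [P → . T ; c], [P → . T]
  [P → . T ; c] has the dot before T: add [T → . * D], [T → . * ;], [T → . c], [T → . D P]
  [T → . D P] has the dot before D: add [D → . T P]

GOTO = { [D → . T P], [P → . T ; c], [P → . T], [P → . c P *], [T → . * ;], [T → . * D], [T → . D P], [T → . c], [T → D . P] }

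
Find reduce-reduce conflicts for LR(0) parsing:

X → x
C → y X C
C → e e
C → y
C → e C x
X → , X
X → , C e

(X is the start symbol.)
A reduce-reduce conflict occurs when an LR(0) state has two complete items [A → α .] and [B → β .] — both call for a reduction, and with no lookahead the parser cannot choose between them.

Augment with X' → X and build the canonical LR(0) collection (I0 = CLOSURE({[X' → . X]}), then GOTO on every symbol after a dot until no new states appear). It has 14 states:
  I0: { [X → . , C e], [X → . , X], [X → . x], [X' → . X] }  — shift
  I1: { [C → . e C x], [C → . e e], [C → . y X C], [C → . y], [X → , . C e], [X → , . X], [X → . , C e], [X → . , X], [X → . x] }  — shift
  I2: { [X' → X .] }  — accept
  I3: { [X → x .] }  — reduce
  I4: { [X → , C . e] }  — shift
  I5: { [X → , X .] }  — reduce
  I6: { [C → . e C x], [C → . e e], [C → . y X C], [C → . y], [C → e . C x], [C → e . e] }  — shift
  I7: { [C → y . X C], [C → y .], [X → . , C e], [X → . , X], [X → . x] }  — shift, reduce
  I8: { [C → . e C x], [C → . e e], [C → . y X C], [C → . y], [C → y X . C] }  — shift
  I9: { [C → y X C .] }  — reduce
  I10: { [C → e C . x] }  — shift
  I11: { [C → . e C x], [C → . e e], [C → . y X C], [C → . y], [C → e . C x], [C → e . e], [C → e e .] }  — shift, reduce
  I12: { [C → e C x .] }  — reduce
  I13: { [X → , C e .] }  — reduce

No state contains more than one complete item.

Answer: No reduce-reduce conflicts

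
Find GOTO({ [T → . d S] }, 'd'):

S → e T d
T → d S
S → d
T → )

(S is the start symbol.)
GOTO(I, 'd') = CLOSURE({ [A → αX.β] : [A → α.Xβ] ∈ I, X = 'd' })

Items with dot before 'd', with the dot advanced:
  [T → . d S] → [T → d . S]
Closure of the advanced items:
  [T → d . S] has the dot before S: add [S → . e T d], [S → . d]

GOTO = { [S → . d], [S → . e T d], [T → d . S] }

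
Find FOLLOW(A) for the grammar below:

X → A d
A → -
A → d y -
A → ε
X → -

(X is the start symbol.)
In X → A d: A is followed by d, add FIRST(d) \ {ε} = { 'd' }

Taking the union: FOLLOW(A) = { 'd' }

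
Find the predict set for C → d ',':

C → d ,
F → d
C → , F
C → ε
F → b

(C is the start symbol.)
PREDICT(C → d ',') = (FIRST(RHS) \ {ε}) ∪ (FOLLOW(C) if ε ∈ FIRST(RHS), i.e. RHS ⇒* ε)
FIRST(d ',') = { 'd' }
ε ∉ FIRST(d ','), so FOLLOW(C) is not added.
PREDICT(C → d ',') = { 'd' }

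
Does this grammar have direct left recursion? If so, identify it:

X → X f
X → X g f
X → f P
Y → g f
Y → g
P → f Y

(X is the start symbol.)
Direct left recursion occurs when N → N α for some non-terminal N (the right-hand side begins with the left-hand side itself).

X → X f: LEFT RECURSIVE (starts with X)
X → X g f: LEFT RECURSIVE (starts with X)
X → f P: starts with f
Y → g f: starts with g
Y → g: starts with g
P → f Y: starts with f

The grammar has direct left recursion on: X.

Answer: Yes, X is left-recursive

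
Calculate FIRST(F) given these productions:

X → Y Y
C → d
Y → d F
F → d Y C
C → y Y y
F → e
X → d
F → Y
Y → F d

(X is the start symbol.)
To compute FIRST(F), examine every production with F on the left-hand side, reading each right-hand side left to right until a non-nullable symbol is reached.

FIRST sets of the other non-terminals involved (by the same procedure, iterated to a fixed point):
  FIRST(Y) = { 'd', 'e' }

From F → d Y C:
  - d is a terminal: add 'd' and stop
From F → e:
  - e is a terminal: add 'e' and stop
From F → Y:
  - Y is a non-terminal: add FIRST(Y) \ {ε} = { 'd', 'e' }
    Y is not nullable, so stop

Collecting: FIRST(F) = { 'd', 'e' }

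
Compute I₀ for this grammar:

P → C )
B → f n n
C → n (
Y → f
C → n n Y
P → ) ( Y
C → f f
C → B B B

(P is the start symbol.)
{ [B → . f n n], [C → . B B B], [C → . f f], [C → . n (], [C → . n n Y], [P → . ) ( Y], [P → . C )], [P' → . P] }

First, augment the grammar with P' → P
I₀ = CLOSURE({ [P' → . P] }):
  [P' → . P] has the dot before P: add [P → . C )], [P → . ) ( Y]
  [P → . C )] has the dot before C: add [C → . n (], [C → . n n Y], [C → . f f], [C → . B B B]
  [C → . B B B] has the dot before B: add [B → . f n n]
No further items can be added.

I₀ = { [B → . f n n], [C → . B B B], [C → . f f], [C → . n (], [C → . n n Y], [P → . ) ( Y], [P → . C )], [P' → . P] }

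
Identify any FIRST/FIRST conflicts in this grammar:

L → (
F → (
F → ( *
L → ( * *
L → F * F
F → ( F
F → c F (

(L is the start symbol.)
A FIRST/FIRST conflict occurs when two productions N → α and N → β for the same non-terminal have FIRST(α) ∩ FIRST(β) ≠ ∅ (with ε ∈ FIRST of a nullable right-hand side, so two nullable alternatives also conflict).

FIRST sets of the non-terminals at (or reachable through a nullable prefix from) the front of some alternative:
  FIRST(F) = { '(', 'c' }

Productions for L:
  L → (: FIRST = { '(' }
  L → ( * *: FIRST = { '(' }
  L → F * F: FIRST = { '(', 'c' }
Productions for F:
  F → (: FIRST = { '(' }
  F → ( *: FIRST = { '(' }
  F → ( F: FIRST = { '(' }
  F → c F (: FIRST = { 'c' }

Conflict for L: L → ( and L → ( * *
  Overlap: { '(' }
Conflict for L: L → ( and L → F * F
  Overlap: { '(' }
Conflict for L: L → ( * * and L → F * F
  Overlap: { '(' }
Conflict for F: F → ( and F → ( *
  Overlap: { '(' }
Conflict for F: F → ( and F → ( F
  Overlap: { '(' }
Conflict for F: F → ( * and F → ( F
  Overlap: { '(' }

Answer: Yes. L → '(' / L → '(' '*' '*' on { '(' }; L → '(' / L → F '*' F on { '(' }; L → '(' '*' '*' / L → F '*' F on { '(' }; F → '(' / F → '(' '*' on { '(' }; F → '(' / F → '(' F on { '(' }; F → '(' '*' / F → '(' F on { '(' }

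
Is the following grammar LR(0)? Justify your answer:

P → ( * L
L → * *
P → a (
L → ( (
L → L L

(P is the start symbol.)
No. Shift-reduce conflict between [P → ( * L .] and [L → . ( (]

A grammar is LR(0) if no state in the canonical LR(0) collection has:
  - both a shift item (dot before a terminal) and a complete item (shift-reduce conflict), or
  - two or more complete items (reduce-reduce conflict; the accept item [P' → P .] counts as a complete item here).

Augment with P' → P and build the canonical LR(0) collection (I0 = CLOSURE({[P' → . P]}), then GOTO on every symbol after a dot until no new states appear). It has 12 states:
  I0: { [P → . ( * L], [P → . a (], [P' → . P] }  — shift
  I1: { [P → ( . * L] }  — shift
  I2: { [P' → P .] }  — accept
  I3: { [P → a . (] }  — shift
  I4: { [P → a ( .] }  — reduce
  I5: { [L → . ( (], [L → . * *], [L → . L L], [P → ( * . L] }  — shift
  I6: { [L → ( . (] }  — shift
  I7: { [L → * . *] }  — shift
  I8: { [L → . ( (], [L → . * *], [L → . L L], [L → L . L], [P → ( * L .] }  — shift, reduce
  I9: { [L → . ( (], [L → . * *], [L → . L L], [L → L . L], [L → L L .] }  — shift, reduce
  I10: { [L → * * .] }  — reduce
  I11: { [L → ( ( .] }  — reduce

Conflict in state I8:
  Shift-reduce conflict between [P → ( * L .] and [L → . ( (]
So the grammar is NOT LR(0).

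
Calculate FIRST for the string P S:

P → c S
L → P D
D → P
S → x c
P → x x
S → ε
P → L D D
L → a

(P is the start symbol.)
{ 'a', 'c', 'x' }

FIRST sets of the non-terminals involved (from the grammar, by fixed-point iteration):
  FIRST(P) = { 'a', 'c', 'x' }

To compute FIRST(P S), process the symbols left to right:
Symbol P is a non-terminal. Add FIRST(P) \ {ε} = { 'a', 'c', 'x' }
P is not nullable (ε ∉ FIRST(P)), so stop here.
FIRST(P S) = { 'a', 'c', 'x' }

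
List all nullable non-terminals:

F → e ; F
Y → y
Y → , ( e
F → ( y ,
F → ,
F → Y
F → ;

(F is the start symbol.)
None

A non-terminal is nullable if it can derive ε (the empty string): either it has an ε-production, or it has a production whose right-hand side consists entirely of nullable non-terminals.

There are no ε-productions, so no non-terminal can derive ε.
No non-terminals are nullable.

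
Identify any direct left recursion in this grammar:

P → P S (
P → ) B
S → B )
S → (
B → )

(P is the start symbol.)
Direct left recursion occurs when N → N α for some non-terminal N (the right-hand side begins with the left-hand side itself).

P → P S (: LEFT RECURSIVE (starts with P)
P → ) B: starts with ')'
S → B ): starts with B
S → (: starts with '('
B → ): starts with ')'

The grammar has direct left recursion on: P.

Answer: Yes, P is left-recursive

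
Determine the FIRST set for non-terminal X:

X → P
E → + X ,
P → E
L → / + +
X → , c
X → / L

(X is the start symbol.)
{ '+', ',', '/' }

To compute FIRST(X), examine every production with X on the left-hand side, reading each right-hand side left to right until a non-nullable symbol is reached.

FIRST sets of the other non-terminals involved (by the same procedure, iterated to a fixed point):
  FIRST(P) = { '+' }

From X → P:
  - P is a non-terminal: add FIRST(P) \ {ε} = { '+' }
    P is not nullable, so stop
From X → , c:
  - ',' is a terminal: add ',' and stop
From X → / L:
  - '/' is a terminal: add '/' and stop

Collecting: FIRST(X) = { '+', ',', '/' }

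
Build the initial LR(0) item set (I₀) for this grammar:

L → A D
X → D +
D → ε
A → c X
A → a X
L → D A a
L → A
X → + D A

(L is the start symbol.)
{ [A → . a X], [A → . c X], [D → .], [L → . A D], [L → . A], [L → . D A a], [L' → . L] }

First, augment the grammar with L' → L
I₀ = CLOSURE({ [L' → . L] }):
  [L' → . L] has the dot before L: add [L → . A D], [L → . D A a], [L → . A]
  [L → . A D] has the dot before A: add [A → . c X], [A → . a X]
  [L → . D A a] has the dot before D: add [D → .]
No further items can be added.

I₀ = { [A → . a X], [A → . c X], [D → .], [L → . A D], [L → . A], [L → . D A a], [L' → . L] }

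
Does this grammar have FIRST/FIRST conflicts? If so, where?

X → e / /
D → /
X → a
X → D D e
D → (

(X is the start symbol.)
A FIRST/FIRST conflict occurs when two productions N → α and N → β for the same non-terminal have FIRST(α) ∩ FIRST(β) ≠ ∅ (with ε ∈ FIRST of a nullable right-hand side, so two nullable alternatives also conflict).

FIRST sets of the non-terminals at (or reachable through a nullable prefix from) the front of some alternative:
  FIRST(D) = { '(', '/' }

Productions for X:
  X → e / /: FIRST = { 'e' }
  X → a: FIRST = { 'a' }
  X → D D e: FIRST = { '(', '/' }
Productions for D:
  D → /: FIRST = { '/' }
  D → (: FIRST = { '(' }

All alternatives of each non-terminal have pairwise disjoint FIRST sets.

Answer: No FIRST/FIRST conflicts.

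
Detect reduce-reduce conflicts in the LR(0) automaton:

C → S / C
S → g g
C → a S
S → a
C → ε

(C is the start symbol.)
A reduce-reduce conflict occurs when an LR(0) state has two complete items [A → α .] and [B → β .] — both call for a reduction, and with no lookahead the parser cannot choose between them.

Augment with C' → C and build the canonical LR(0) collection (I0 = CLOSURE({[C' → . C]}), then GOTO on every symbol after a dot until no new states appear). It has 10 states:
  I0: { [C → . S / C], [C → . a S], [C → .], [C' → . C], [S → . a], [S → . g g] }  — shift, reduce
  I1: { [C' → C .] }  — accept
  I2: { [C → S . / C] }  — shift
  I3: { [C → a . S], [S → . a], [S → . g g], [S → a .] }  — shift, reduce
  I4: { [S → g . g] }  — shift
  I5: { [S → g g .] }  — reduce
  I6: { [C → a S .] }  — reduce
  I7: { [S → a .] }  — reduce
  I8: { [C → . S / C], [C → . a S], [C → .], [C → S / . C], [S → . a], [S → . g g] }  — shift, reduce
  I9: { [C → S / C .] }  — reduce

No state contains more than one complete item.

Answer: No reduce-reduce conflicts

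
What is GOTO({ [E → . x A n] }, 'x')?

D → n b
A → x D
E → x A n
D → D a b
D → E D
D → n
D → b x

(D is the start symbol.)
GOTO(I, 'x') = CLOSURE({ [A → αX.β] : [A → α.Xβ] ∈ I, X = 'x' })

Items with dot before 'x', with the dot advanced:
  [E → . x A n] → [E → x . A n]
Closure of the advanced items:
  [E → x . A n] has the dot before A: add [A → . x D]

GOTO = { [A → . x D], [E → x . A n] }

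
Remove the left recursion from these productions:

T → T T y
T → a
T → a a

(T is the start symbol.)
T is directly left-recursive. The standard transformation for
  A → A α₁ | ... | A α_m | β₁ | ... | β_n
is
  A  → β₁ A' | ... | β_n A'
  A' → α₁ A' | ... | α_m A' | ε

T → a becomes T → a T'
T → a a becomes T → a a T'
T → T T y becomes T' → T y T'
Add T' → ε

Resulting grammar:
T → a T'
T → a a T'
T' → T y T'
T' → ε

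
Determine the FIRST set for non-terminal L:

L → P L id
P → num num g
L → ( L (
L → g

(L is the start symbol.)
FIRST sets of the other non-terminals involved (by the same procedure, iterated to a fixed point):
  FIRST(P) = { 'num' }

From L → P L id:
  - P is a non-terminal: add FIRST(P) \ {ε} = { 'num' }
    P is not nullable, so stop
From L → ( L (:
  - '(' is a terminal: add '(' and stop
From L → g:
  - g is a terminal: add 'g' and stop

Collecting: FIRST(L) = { '(', 'g', 'num' }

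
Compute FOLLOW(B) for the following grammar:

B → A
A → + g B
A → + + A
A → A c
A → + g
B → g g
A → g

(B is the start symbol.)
B is the start symbol, so $ ∈ FOLLOW(B).
In A → + g B: B is at the end, add FOLLOW(A)

The FOLLOW sets referred to above (computed the same way, to a fixed point):
  FOLLOW(A) = { $, 'c' }

Taking the union: FOLLOW(B) = { $, 'c' }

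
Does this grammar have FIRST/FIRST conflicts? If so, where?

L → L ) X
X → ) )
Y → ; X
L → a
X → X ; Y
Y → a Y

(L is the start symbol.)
Yes. L → L ')' X / L → a on { 'a' }; X → ')' ')' / X → X ';' Y on { ')' }

A FIRST/FIRST conflict occurs when two productions N → α and N → β for the same non-terminal have FIRST(α) ∩ FIRST(β) ≠ ∅ (with ε ∈ FIRST of a nullable right-hand side, so two nullable alternatives also conflict).

FIRST sets of the non-terminals at (or reachable through a nullable prefix from) the front of some alternative:
  FIRST(L) = { 'a' }
  FIRST(X) = { ')' }

Productions for L:
  L → L ) X: FIRST = { 'a' }
  L → a: FIRST = { 'a' }
Productions for X:
  X → ) ): FIRST = { ')' }
  X → X ; Y: FIRST = { ')' }
Productions for Y:
  Y → ; X: FIRST = { ';' }
  Y → a Y: FIRST = { 'a' }

Conflict for L: L → L ) X and L → a
  Overlap: { 'a' }
Conflict for X: X → ) ) and X → X ; Y
  Overlap: { ')' }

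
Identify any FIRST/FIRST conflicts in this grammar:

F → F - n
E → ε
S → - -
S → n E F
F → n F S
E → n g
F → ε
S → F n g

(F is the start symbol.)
A FIRST/FIRST conflict occurs when two productions N → α and N → β for the same non-terminal have FIRST(α) ∩ FIRST(β) ≠ ∅ (with ε ∈ FIRST of a nullable right-hand side, so two nullable alternatives also conflict).

FIRST sets of the non-terminals at (or reachable through a nullable prefix from) the front of some alternative:
  FIRST(F) = { '-', 'n', ε }

Productions for F:
  F → F - n: FIRST = { '-', 'n' }
  F → n F S: FIRST = { 'n' }
  F → ε: FIRST = { ε }
Productions for E:
  E → ε: FIRST = { ε }
  E → n g: FIRST = { 'n' }
Productions for S:
  S → - -: FIRST = { '-' }
  S → n E F: FIRST = { 'n' }
  S → F n g: FIRST = { '-', 'n' }

Conflict for F: F → F - n and F → n F S
  Overlap: { 'n' }
Conflict for S: S → - - and S → F n g
  Overlap: { '-' }
Conflict for S: S → n E F and S → F n g
  Overlap: { 'n' }

Answer: Yes. F → F '-' n / F → n F S on { 'n' }; S → '-' '-' / S → F n g on { '-' }; S → n E F / S → F n g on { 'n' }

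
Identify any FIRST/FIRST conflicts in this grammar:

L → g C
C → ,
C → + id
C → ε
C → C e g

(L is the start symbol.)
Yes. C → ',' / C → C e g on { ',' }; C → '+' id / C → C e g on { '+' }

A FIRST/FIRST conflict occurs when two productions N → α and N → β for the same non-terminal have FIRST(α) ∩ FIRST(β) ≠ ∅ (with ε ∈ FIRST of a nullable right-hand side, so two nullable alternatives also conflict).

FIRST sets of the non-terminals at (or reachable through a nullable prefix from) the front of some alternative:
  FIRST(C) = { '+', ',', 'e', ε }

Productions for C:
  C → ,: FIRST = { ',' }
  C → + id: FIRST = { '+' }
  C → ε: FIRST = { ε }
  C → C e g: FIRST = { '+', ',', 'e' }
L has only one production, so no FIRST/FIRST conflict is possible there.

Conflict for C: C → , and C → C e g
  Overlap: { ',' }
Conflict for C: C → + id and C → C e g
  Overlap: { '+' }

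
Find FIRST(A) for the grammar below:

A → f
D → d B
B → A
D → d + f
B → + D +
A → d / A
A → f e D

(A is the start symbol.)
To compute FIRST(A), examine every production with A on the left-hand side, reading each right-hand side left to right until a non-nullable symbol is reached.

From A → f:
  - f is a terminal: add 'f' and stop
From A → d / A:
  - d is a terminal: add 'd' and stop
From A → f e D:
  - f is a terminal: add 'f' and stop

Collecting: FIRST(A) = { 'd', 'f' }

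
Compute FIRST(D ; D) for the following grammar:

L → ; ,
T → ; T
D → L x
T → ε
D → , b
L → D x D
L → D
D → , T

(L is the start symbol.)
FIRST sets of the non-terminals involved (from the grammar, by fixed-point iteration):
  FIRST(D) = { ',', ';' }

To compute FIRST(D ; D), process the symbols left to right:
Symbol D is a non-terminal. Add FIRST(D) \ {ε} = { ',', ';' }
D is not nullable (ε ∉ FIRST(D)), so stop here.
FIRST(D ; D) = { ',', ';' }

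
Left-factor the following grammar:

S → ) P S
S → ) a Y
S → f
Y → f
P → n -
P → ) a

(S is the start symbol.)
S → ) S'
S' → P S
S' → a Y
S → f
Y → f
P → n -
P → ) a

Left-factoring transforms A → αβ₁ | αβ₂ into A → αA' and A' → β₁ | β₂
(α is the longest common prefix among the alternatives). Repeat until
no nonterminal has two alternatives with a common prefix.

Round 1: S has alternatives sharing prefix ')'. Introduce S': S → ) S'
  Add: S' → P S
  Add: S' → a Y

No remaining common prefixes — done.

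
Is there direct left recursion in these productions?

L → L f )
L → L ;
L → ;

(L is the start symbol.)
Yes, L is left-recursive

Direct left recursion occurs when N → N α for some non-terminal N (the right-hand side begins with the left-hand side itself).

L → L f ): LEFT RECURSIVE (starts with L)
L → L ;: LEFT RECURSIVE (starts with L)
L → ;: starts with ';'

The grammar has direct left recursion on: L.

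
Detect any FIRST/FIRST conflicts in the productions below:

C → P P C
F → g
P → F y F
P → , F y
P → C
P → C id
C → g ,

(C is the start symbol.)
Yes. C → P P C / C → g ',' on { 'g' }; P → F y F / P → C on { 'g' }; P → F y F / P → C id on { 'g' }; P → ',' F y / P → C on { ',' }; P → ',' F y / P → C id on { ',' }; P → C / P → C id on { ',', 'g' }

FIRST sets of the non-terminals at (or reachable through a nullable prefix from) the front of some alternative:
  FIRST(P) = { ',', 'g' }
  FIRST(F) = { 'g' }
  FIRST(C) = { ',', 'g' }

Productions for C:
  C → P P C: FIRST = { ',', 'g' }
  C → g ,: FIRST = { 'g' }
Productions for P:
  P → F y F: FIRST = { 'g' }
  P → , F y: FIRST = { ',' }
  P → C: FIRST = { ',', 'g' }
  P → C id: FIRST = { ',', 'g' }
F has only one production, so no FIRST/FIRST conflict is possible there.

Conflict for C: C → P P C and C → g ,
  Overlap: { 'g' }
Conflict for P: P → F y F and P → C
  Overlap: { 'g' }
Conflict for P: P → F y F and P → C id
  Overlap: { 'g' }
Conflict for P: P → , F y and P → C
  Overlap: { ',' }
Conflict for P: P → , F y and P → C id
  Overlap: { ',' }
Conflict for P: P → C and P → C id
  Overlap: { ',', 'g' }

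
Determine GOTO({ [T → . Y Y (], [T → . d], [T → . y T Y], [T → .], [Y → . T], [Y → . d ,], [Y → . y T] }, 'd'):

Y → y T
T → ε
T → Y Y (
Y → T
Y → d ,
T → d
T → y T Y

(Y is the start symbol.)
{ [T → d .], [Y → d . ,] }

GOTO(I, 'd') = CLOSURE({ [A → αX.β] : [A → α.Xβ] ∈ I, X = 'd' })

Items with dot before 'd', with the dot advanced:
  [T → . d] → [T → d .]
  [Y → . d ,] → [Y → d . ,]
Closure adds nothing (no advanced item has the dot before a non-terminal).

GOTO = { [T → d .], [Y → d . ,] }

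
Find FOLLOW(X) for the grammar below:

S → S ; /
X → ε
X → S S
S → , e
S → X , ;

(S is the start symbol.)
{ ',' }

In S → X , ;: X is followed by ',' ';', add FIRST(',' ';') \ {ε} = { ',' }

Taking the union: FOLLOW(X) = { ',' }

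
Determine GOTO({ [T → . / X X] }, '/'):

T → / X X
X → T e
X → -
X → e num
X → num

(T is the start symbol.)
{ [T → . / X X], [T → / . X X], [X → . -], [X → . T e], [X → . e num], [X → . num] }

GOTO(I, '/') = CLOSURE({ [A → αX.β] : [A → α.Xβ] ∈ I, X = '/' })

Items with dot before '/', with the dot advanced:
  [T → . / X X] → [T → / . X X]
Closure of the advanced items:
  [T → / . X X] has the dot before X: add [X → . T e], [X → . -], [X → . e num], [X → . num]
  [X → . T e] has the dot before T: add [T → . / X X]

GOTO = { [T → . / X X], [T → / . X X], [X → . -], [X → . T e], [X → . e num], [X → . num] }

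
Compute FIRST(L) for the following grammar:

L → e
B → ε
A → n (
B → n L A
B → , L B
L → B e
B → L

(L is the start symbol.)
{ ',', 'e', 'n' }

To compute FIRST(L), examine every production with L on the left-hand side, reading each right-hand side left to right until a non-nullable symbol is reached.

FIRST sets of the other non-terminals involved (by the same procedure, iterated to a fixed point):
  FIRST(B) = { ',', 'e', 'n', ε }

From L → e:
  - e is a terminal: add 'e' and stop
From L → B e:
  - B is a non-terminal: add FIRST(B) \ {ε} = { ',', 'e', 'n' }
    B is nullable, so continue to the next symbol
  - e is a terminal: add 'e' and stop

Collecting: FIRST(L) = { ',', 'e', 'n' }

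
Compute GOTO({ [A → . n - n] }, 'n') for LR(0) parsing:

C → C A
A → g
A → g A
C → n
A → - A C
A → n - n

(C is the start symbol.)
{ [A → n . - n] }

GOTO(I, 'n') = CLOSURE({ [A → αX.β] : [A → α.Xβ] ∈ I, X = 'n' })

Items with dot before 'n', with the dot advanced:
  [A → . n - n] → [A → n . - n]
Closure adds nothing (no advanced item has the dot before a non-terminal).

GOTO = { [A → n . - n] }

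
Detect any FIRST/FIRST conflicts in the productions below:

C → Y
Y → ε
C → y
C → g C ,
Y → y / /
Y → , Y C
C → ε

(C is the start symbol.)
Yes. C → Y / C → y on { 'y' }; C → Y / C → ε on { ε }

FIRST sets of the non-terminals at (or reachable through a nullable prefix from) the front of some alternative:
  FIRST(Y) = { ',', 'y', ε }

Productions for C:
  C → Y: FIRST = { ',', 'y', ε }
  C → y: FIRST = { 'y' }
  C → g C ,: FIRST = { 'g' }
  C → ε: FIRST = { ε }
Productions for Y:
  Y → ε: FIRST = { ε }
  Y → y / /: FIRST = { 'y' }
  Y → , Y C: FIRST = { ',' }

Conflict for C: C → Y and C → y
  Overlap: { 'y' }
Conflict for C: C → Y and C → ε
  Overlap: { ε }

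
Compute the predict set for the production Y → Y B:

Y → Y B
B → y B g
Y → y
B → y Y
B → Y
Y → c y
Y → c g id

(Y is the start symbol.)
PREDICT(Y → Y B) = (FIRST(RHS) \ {ε}) ∪ (FOLLOW(Y) if ε ∈ FIRST(RHS), i.e. RHS ⇒* ε)
FIRST(Y) = { 'c', 'y' }
FIRST(Y B) = { 'c', 'y' }
ε ∉ FIRST(Y B), so FOLLOW(Y) is not added.
PREDICT(Y → Y B) = { 'c', 'y' }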